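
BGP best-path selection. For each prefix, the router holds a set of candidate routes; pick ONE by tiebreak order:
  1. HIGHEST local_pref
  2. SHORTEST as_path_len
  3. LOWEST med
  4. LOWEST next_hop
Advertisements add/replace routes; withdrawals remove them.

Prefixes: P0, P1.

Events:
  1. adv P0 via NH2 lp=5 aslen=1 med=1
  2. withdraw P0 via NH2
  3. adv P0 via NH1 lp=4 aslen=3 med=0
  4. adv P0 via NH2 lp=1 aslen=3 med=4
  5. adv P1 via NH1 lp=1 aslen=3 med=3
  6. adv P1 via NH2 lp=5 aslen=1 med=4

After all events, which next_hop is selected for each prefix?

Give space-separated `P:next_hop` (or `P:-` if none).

Answer: P0:NH1 P1:NH2

Derivation:
Op 1: best P0=NH2 P1=-
Op 2: best P0=- P1=-
Op 3: best P0=NH1 P1=-
Op 4: best P0=NH1 P1=-
Op 5: best P0=NH1 P1=NH1
Op 6: best P0=NH1 P1=NH2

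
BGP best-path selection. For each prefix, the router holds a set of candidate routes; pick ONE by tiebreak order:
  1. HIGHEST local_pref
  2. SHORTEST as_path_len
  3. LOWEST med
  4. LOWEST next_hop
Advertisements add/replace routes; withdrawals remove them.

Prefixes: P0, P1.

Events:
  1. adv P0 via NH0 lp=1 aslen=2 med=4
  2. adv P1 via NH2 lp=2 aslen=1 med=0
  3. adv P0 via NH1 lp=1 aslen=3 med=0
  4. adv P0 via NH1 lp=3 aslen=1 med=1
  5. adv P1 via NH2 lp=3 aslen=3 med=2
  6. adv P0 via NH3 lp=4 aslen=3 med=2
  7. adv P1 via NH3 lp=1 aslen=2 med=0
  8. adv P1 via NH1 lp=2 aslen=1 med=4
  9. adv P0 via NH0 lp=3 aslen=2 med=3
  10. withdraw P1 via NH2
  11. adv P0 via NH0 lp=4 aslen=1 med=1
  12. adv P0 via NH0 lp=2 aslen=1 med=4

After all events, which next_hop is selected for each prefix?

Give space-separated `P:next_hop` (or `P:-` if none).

Answer: P0:NH3 P1:NH1

Derivation:
Op 1: best P0=NH0 P1=-
Op 2: best P0=NH0 P1=NH2
Op 3: best P0=NH0 P1=NH2
Op 4: best P0=NH1 P1=NH2
Op 5: best P0=NH1 P1=NH2
Op 6: best P0=NH3 P1=NH2
Op 7: best P0=NH3 P1=NH2
Op 8: best P0=NH3 P1=NH2
Op 9: best P0=NH3 P1=NH2
Op 10: best P0=NH3 P1=NH1
Op 11: best P0=NH0 P1=NH1
Op 12: best P0=NH3 P1=NH1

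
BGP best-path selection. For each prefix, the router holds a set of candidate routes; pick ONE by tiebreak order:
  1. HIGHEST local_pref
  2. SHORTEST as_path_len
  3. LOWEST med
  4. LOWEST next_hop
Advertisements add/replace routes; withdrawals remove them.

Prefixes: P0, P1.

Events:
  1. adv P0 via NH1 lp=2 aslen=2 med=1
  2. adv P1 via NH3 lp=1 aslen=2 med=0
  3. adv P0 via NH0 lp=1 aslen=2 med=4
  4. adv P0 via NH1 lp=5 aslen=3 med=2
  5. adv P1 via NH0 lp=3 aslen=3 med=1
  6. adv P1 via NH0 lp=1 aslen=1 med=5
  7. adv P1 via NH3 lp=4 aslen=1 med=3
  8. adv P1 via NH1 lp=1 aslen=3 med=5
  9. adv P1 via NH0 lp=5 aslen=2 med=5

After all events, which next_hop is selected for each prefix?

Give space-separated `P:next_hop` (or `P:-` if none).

Op 1: best P0=NH1 P1=-
Op 2: best P0=NH1 P1=NH3
Op 3: best P0=NH1 P1=NH3
Op 4: best P0=NH1 P1=NH3
Op 5: best P0=NH1 P1=NH0
Op 6: best P0=NH1 P1=NH0
Op 7: best P0=NH1 P1=NH3
Op 8: best P0=NH1 P1=NH3
Op 9: best P0=NH1 P1=NH0

Answer: P0:NH1 P1:NH0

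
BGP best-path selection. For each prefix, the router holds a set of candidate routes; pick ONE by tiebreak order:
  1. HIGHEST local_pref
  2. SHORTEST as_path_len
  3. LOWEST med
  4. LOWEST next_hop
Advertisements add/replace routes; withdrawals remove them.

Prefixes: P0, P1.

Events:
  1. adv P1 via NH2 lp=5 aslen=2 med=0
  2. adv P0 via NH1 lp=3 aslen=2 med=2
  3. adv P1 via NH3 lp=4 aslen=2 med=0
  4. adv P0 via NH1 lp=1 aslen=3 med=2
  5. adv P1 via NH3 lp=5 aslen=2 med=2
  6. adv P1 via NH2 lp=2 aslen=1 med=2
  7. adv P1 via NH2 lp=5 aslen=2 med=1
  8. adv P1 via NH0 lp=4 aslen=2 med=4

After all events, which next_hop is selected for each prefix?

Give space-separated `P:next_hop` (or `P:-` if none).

Answer: P0:NH1 P1:NH2

Derivation:
Op 1: best P0=- P1=NH2
Op 2: best P0=NH1 P1=NH2
Op 3: best P0=NH1 P1=NH2
Op 4: best P0=NH1 P1=NH2
Op 5: best P0=NH1 P1=NH2
Op 6: best P0=NH1 P1=NH3
Op 7: best P0=NH1 P1=NH2
Op 8: best P0=NH1 P1=NH2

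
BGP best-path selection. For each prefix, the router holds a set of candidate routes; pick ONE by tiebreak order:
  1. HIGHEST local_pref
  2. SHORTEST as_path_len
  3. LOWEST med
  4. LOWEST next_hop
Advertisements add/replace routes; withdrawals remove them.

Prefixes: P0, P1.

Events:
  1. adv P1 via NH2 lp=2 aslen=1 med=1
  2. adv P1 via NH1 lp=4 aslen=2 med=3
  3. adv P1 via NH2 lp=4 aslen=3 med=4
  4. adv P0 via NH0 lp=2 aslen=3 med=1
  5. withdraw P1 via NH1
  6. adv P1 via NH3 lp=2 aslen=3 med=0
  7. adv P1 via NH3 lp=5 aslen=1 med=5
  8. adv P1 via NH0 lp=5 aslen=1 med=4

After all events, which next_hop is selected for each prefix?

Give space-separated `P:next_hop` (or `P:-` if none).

Op 1: best P0=- P1=NH2
Op 2: best P0=- P1=NH1
Op 3: best P0=- P1=NH1
Op 4: best P0=NH0 P1=NH1
Op 5: best P0=NH0 P1=NH2
Op 6: best P0=NH0 P1=NH2
Op 7: best P0=NH0 P1=NH3
Op 8: best P0=NH0 P1=NH0

Answer: P0:NH0 P1:NH0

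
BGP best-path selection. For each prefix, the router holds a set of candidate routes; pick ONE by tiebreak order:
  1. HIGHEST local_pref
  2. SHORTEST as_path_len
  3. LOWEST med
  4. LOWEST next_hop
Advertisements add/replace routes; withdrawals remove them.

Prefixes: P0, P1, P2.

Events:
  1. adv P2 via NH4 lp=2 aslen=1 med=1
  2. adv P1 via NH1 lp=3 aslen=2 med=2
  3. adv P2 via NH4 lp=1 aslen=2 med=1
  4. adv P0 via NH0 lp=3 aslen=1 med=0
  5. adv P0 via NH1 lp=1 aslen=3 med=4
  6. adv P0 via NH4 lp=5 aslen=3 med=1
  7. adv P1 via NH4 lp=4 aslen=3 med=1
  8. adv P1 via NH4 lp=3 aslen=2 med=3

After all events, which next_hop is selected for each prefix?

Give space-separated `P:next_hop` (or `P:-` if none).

Op 1: best P0=- P1=- P2=NH4
Op 2: best P0=- P1=NH1 P2=NH4
Op 3: best P0=- P1=NH1 P2=NH4
Op 4: best P0=NH0 P1=NH1 P2=NH4
Op 5: best P0=NH0 P1=NH1 P2=NH4
Op 6: best P0=NH4 P1=NH1 P2=NH4
Op 7: best P0=NH4 P1=NH4 P2=NH4
Op 8: best P0=NH4 P1=NH1 P2=NH4

Answer: P0:NH4 P1:NH1 P2:NH4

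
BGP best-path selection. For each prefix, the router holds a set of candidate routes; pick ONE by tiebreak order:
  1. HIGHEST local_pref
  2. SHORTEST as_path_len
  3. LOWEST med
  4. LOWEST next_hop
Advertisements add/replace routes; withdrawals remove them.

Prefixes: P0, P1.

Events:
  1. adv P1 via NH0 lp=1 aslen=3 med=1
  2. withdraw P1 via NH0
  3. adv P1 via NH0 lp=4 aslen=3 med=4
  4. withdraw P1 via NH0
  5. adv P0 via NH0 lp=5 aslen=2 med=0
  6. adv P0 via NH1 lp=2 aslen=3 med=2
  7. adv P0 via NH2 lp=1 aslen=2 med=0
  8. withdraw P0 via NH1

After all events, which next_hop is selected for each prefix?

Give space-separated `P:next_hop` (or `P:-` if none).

Op 1: best P0=- P1=NH0
Op 2: best P0=- P1=-
Op 3: best P0=- P1=NH0
Op 4: best P0=- P1=-
Op 5: best P0=NH0 P1=-
Op 6: best P0=NH0 P1=-
Op 7: best P0=NH0 P1=-
Op 8: best P0=NH0 P1=-

Answer: P0:NH0 P1:-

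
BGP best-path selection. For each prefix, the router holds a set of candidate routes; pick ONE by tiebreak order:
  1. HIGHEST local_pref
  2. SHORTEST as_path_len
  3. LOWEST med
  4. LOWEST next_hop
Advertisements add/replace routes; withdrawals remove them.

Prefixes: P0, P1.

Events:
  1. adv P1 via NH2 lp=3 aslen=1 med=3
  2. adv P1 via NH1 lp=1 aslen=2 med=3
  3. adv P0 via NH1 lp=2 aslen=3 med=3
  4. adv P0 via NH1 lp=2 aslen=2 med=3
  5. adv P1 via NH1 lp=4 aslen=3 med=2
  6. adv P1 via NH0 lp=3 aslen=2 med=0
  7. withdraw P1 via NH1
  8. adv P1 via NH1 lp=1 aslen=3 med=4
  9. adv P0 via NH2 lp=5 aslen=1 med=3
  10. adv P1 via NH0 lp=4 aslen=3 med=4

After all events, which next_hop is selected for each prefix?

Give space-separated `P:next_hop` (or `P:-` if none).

Op 1: best P0=- P1=NH2
Op 2: best P0=- P1=NH2
Op 3: best P0=NH1 P1=NH2
Op 4: best P0=NH1 P1=NH2
Op 5: best P0=NH1 P1=NH1
Op 6: best P0=NH1 P1=NH1
Op 7: best P0=NH1 P1=NH2
Op 8: best P0=NH1 P1=NH2
Op 9: best P0=NH2 P1=NH2
Op 10: best P0=NH2 P1=NH0

Answer: P0:NH2 P1:NH0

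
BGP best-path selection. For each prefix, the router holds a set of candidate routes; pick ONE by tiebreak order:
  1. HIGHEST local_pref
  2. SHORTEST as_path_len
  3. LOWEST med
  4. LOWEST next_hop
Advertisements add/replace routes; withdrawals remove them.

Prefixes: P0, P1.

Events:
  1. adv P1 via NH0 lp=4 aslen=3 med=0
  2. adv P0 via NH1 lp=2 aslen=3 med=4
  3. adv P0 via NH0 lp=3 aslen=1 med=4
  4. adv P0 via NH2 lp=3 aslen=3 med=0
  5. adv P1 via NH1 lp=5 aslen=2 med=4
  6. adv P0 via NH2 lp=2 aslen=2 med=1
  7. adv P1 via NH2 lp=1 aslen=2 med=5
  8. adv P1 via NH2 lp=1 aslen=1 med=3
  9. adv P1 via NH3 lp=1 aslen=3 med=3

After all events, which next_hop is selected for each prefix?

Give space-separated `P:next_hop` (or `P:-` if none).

Op 1: best P0=- P1=NH0
Op 2: best P0=NH1 P1=NH0
Op 3: best P0=NH0 P1=NH0
Op 4: best P0=NH0 P1=NH0
Op 5: best P0=NH0 P1=NH1
Op 6: best P0=NH0 P1=NH1
Op 7: best P0=NH0 P1=NH1
Op 8: best P0=NH0 P1=NH1
Op 9: best P0=NH0 P1=NH1

Answer: P0:NH0 P1:NH1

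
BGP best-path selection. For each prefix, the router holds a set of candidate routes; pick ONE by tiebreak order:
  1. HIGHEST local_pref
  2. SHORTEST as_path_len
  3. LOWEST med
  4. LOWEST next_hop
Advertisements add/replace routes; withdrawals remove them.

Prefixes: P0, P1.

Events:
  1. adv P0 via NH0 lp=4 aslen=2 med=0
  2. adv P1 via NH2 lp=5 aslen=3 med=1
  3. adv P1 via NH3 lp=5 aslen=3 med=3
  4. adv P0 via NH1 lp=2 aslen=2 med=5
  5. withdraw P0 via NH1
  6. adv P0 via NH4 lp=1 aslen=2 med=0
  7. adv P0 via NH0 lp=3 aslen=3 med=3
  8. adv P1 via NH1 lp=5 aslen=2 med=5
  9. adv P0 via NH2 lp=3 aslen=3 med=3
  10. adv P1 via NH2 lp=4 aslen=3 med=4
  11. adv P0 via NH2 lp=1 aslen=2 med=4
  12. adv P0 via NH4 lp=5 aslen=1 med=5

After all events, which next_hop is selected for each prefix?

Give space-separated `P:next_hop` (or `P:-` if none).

Op 1: best P0=NH0 P1=-
Op 2: best P0=NH0 P1=NH2
Op 3: best P0=NH0 P1=NH2
Op 4: best P0=NH0 P1=NH2
Op 5: best P0=NH0 P1=NH2
Op 6: best P0=NH0 P1=NH2
Op 7: best P0=NH0 P1=NH2
Op 8: best P0=NH0 P1=NH1
Op 9: best P0=NH0 P1=NH1
Op 10: best P0=NH0 P1=NH1
Op 11: best P0=NH0 P1=NH1
Op 12: best P0=NH4 P1=NH1

Answer: P0:NH4 P1:NH1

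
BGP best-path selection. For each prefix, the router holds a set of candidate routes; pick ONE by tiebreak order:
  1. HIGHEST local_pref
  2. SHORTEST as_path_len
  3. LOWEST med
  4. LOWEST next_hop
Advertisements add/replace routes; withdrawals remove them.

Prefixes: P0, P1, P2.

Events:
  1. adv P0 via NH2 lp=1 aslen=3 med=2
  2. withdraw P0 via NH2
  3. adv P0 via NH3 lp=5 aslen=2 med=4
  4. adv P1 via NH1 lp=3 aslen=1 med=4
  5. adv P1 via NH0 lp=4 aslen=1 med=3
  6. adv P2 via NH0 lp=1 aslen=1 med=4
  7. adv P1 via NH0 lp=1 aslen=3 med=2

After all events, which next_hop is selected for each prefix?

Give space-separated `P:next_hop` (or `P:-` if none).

Op 1: best P0=NH2 P1=- P2=-
Op 2: best P0=- P1=- P2=-
Op 3: best P0=NH3 P1=- P2=-
Op 4: best P0=NH3 P1=NH1 P2=-
Op 5: best P0=NH3 P1=NH0 P2=-
Op 6: best P0=NH3 P1=NH0 P2=NH0
Op 7: best P0=NH3 P1=NH1 P2=NH0

Answer: P0:NH3 P1:NH1 P2:NH0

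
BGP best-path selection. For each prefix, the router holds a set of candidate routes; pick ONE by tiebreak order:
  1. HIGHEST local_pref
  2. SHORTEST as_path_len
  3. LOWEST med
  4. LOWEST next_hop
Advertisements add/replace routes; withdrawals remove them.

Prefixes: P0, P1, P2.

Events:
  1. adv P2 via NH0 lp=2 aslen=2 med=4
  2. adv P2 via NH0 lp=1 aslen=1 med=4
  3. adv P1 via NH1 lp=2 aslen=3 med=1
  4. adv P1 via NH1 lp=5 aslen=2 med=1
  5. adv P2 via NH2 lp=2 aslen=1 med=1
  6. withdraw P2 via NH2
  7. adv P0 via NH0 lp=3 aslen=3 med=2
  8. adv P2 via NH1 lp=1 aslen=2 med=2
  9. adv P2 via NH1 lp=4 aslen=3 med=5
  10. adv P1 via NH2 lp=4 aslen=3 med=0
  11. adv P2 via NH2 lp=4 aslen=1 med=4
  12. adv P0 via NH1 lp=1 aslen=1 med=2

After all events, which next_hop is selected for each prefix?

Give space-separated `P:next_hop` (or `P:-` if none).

Op 1: best P0=- P1=- P2=NH0
Op 2: best P0=- P1=- P2=NH0
Op 3: best P0=- P1=NH1 P2=NH0
Op 4: best P0=- P1=NH1 P2=NH0
Op 5: best P0=- P1=NH1 P2=NH2
Op 6: best P0=- P1=NH1 P2=NH0
Op 7: best P0=NH0 P1=NH1 P2=NH0
Op 8: best P0=NH0 P1=NH1 P2=NH0
Op 9: best P0=NH0 P1=NH1 P2=NH1
Op 10: best P0=NH0 P1=NH1 P2=NH1
Op 11: best P0=NH0 P1=NH1 P2=NH2
Op 12: best P0=NH0 P1=NH1 P2=NH2

Answer: P0:NH0 P1:NH1 P2:NH2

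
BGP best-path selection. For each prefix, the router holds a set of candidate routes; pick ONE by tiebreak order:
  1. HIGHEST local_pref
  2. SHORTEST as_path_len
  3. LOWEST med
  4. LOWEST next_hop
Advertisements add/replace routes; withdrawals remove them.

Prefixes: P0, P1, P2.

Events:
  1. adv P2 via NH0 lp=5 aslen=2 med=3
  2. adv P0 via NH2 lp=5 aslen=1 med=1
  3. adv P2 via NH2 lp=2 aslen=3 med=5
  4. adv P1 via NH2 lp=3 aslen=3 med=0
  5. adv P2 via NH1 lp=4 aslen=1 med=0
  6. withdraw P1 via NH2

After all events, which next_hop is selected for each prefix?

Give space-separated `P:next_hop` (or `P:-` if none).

Op 1: best P0=- P1=- P2=NH0
Op 2: best P0=NH2 P1=- P2=NH0
Op 3: best P0=NH2 P1=- P2=NH0
Op 4: best P0=NH2 P1=NH2 P2=NH0
Op 5: best P0=NH2 P1=NH2 P2=NH0
Op 6: best P0=NH2 P1=- P2=NH0

Answer: P0:NH2 P1:- P2:NH0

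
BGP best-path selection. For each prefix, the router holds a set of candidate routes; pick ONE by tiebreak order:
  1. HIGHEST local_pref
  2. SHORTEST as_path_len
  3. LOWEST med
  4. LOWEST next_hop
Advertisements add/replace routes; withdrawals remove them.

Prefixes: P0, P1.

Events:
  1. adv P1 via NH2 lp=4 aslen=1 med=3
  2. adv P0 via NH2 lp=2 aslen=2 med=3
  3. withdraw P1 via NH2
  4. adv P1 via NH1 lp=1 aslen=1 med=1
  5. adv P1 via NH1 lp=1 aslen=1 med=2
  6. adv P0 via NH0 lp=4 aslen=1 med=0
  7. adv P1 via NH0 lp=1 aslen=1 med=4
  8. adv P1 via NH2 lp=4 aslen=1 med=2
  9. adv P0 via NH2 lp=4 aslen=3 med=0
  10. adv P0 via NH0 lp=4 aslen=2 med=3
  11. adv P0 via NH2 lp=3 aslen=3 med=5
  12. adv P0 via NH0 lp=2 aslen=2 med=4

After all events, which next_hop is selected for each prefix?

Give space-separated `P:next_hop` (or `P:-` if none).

Answer: P0:NH2 P1:NH2

Derivation:
Op 1: best P0=- P1=NH2
Op 2: best P0=NH2 P1=NH2
Op 3: best P0=NH2 P1=-
Op 4: best P0=NH2 P1=NH1
Op 5: best P0=NH2 P1=NH1
Op 6: best P0=NH0 P1=NH1
Op 7: best P0=NH0 P1=NH1
Op 8: best P0=NH0 P1=NH2
Op 9: best P0=NH0 P1=NH2
Op 10: best P0=NH0 P1=NH2
Op 11: best P0=NH0 P1=NH2
Op 12: best P0=NH2 P1=NH2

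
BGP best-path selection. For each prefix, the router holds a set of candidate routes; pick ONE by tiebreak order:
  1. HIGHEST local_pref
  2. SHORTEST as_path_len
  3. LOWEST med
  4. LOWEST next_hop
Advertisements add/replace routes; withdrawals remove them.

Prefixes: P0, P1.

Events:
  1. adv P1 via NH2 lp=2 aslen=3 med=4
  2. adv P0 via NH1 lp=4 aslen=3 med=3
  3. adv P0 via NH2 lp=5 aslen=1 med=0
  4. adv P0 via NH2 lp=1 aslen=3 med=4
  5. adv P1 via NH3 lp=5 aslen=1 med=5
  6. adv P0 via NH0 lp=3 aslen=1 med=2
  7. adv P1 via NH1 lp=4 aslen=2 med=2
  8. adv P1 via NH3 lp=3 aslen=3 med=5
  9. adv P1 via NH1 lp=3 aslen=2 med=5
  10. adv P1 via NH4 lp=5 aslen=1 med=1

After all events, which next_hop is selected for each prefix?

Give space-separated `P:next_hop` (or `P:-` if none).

Op 1: best P0=- P1=NH2
Op 2: best P0=NH1 P1=NH2
Op 3: best P0=NH2 P1=NH2
Op 4: best P0=NH1 P1=NH2
Op 5: best P0=NH1 P1=NH3
Op 6: best P0=NH1 P1=NH3
Op 7: best P0=NH1 P1=NH3
Op 8: best P0=NH1 P1=NH1
Op 9: best P0=NH1 P1=NH1
Op 10: best P0=NH1 P1=NH4

Answer: P0:NH1 P1:NH4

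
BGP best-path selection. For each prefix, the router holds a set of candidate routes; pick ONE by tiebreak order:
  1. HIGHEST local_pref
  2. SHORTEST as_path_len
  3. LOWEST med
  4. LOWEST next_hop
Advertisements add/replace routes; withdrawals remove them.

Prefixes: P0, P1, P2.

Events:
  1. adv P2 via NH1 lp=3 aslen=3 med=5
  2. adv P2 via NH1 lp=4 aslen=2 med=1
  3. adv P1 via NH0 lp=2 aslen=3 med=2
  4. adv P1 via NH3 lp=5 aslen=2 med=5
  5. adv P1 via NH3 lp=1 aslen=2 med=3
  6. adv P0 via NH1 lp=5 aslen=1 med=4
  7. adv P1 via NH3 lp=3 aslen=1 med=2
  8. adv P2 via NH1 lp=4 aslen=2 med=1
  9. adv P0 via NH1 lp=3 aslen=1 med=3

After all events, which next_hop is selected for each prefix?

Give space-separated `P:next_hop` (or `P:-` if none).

Op 1: best P0=- P1=- P2=NH1
Op 2: best P0=- P1=- P2=NH1
Op 3: best P0=- P1=NH0 P2=NH1
Op 4: best P0=- P1=NH3 P2=NH1
Op 5: best P0=- P1=NH0 P2=NH1
Op 6: best P0=NH1 P1=NH0 P2=NH1
Op 7: best P0=NH1 P1=NH3 P2=NH1
Op 8: best P0=NH1 P1=NH3 P2=NH1
Op 9: best P0=NH1 P1=NH3 P2=NH1

Answer: P0:NH1 P1:NH3 P2:NH1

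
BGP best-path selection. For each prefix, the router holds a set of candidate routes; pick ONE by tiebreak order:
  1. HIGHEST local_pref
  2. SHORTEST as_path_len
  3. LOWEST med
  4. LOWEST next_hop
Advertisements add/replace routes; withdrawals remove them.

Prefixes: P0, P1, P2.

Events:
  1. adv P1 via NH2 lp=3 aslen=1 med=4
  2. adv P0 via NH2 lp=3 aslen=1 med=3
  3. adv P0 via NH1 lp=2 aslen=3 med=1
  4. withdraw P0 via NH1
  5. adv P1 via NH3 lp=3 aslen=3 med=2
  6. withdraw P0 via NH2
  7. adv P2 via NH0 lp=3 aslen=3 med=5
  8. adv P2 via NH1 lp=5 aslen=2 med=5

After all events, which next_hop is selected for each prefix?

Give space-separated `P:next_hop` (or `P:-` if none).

Answer: P0:- P1:NH2 P2:NH1

Derivation:
Op 1: best P0=- P1=NH2 P2=-
Op 2: best P0=NH2 P1=NH2 P2=-
Op 3: best P0=NH2 P1=NH2 P2=-
Op 4: best P0=NH2 P1=NH2 P2=-
Op 5: best P0=NH2 P1=NH2 P2=-
Op 6: best P0=- P1=NH2 P2=-
Op 7: best P0=- P1=NH2 P2=NH0
Op 8: best P0=- P1=NH2 P2=NH1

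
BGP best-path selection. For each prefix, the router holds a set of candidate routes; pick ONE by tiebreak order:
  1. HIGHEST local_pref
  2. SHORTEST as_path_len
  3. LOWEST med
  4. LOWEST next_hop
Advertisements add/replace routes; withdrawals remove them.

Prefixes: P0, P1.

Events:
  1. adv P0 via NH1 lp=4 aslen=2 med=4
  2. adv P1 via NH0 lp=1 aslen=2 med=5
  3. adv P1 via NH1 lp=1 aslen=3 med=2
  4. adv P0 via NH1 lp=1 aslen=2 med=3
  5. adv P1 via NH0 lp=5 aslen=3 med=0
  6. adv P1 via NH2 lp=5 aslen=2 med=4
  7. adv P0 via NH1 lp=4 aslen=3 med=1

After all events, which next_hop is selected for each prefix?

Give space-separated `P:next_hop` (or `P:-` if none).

Op 1: best P0=NH1 P1=-
Op 2: best P0=NH1 P1=NH0
Op 3: best P0=NH1 P1=NH0
Op 4: best P0=NH1 P1=NH0
Op 5: best P0=NH1 P1=NH0
Op 6: best P0=NH1 P1=NH2
Op 7: best P0=NH1 P1=NH2

Answer: P0:NH1 P1:NH2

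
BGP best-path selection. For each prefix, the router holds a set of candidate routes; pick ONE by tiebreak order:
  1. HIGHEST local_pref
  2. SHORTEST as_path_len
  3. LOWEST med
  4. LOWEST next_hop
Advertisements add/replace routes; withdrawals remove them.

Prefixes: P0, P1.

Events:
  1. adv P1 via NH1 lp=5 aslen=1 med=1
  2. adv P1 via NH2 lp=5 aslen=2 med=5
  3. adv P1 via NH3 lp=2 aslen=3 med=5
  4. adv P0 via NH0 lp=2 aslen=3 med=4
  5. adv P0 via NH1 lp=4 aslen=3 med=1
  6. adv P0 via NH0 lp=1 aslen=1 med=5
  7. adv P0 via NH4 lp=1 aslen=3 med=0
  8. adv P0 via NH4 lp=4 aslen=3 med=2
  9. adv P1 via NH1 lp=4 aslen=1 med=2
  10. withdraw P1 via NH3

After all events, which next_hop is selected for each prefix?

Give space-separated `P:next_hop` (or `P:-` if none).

Op 1: best P0=- P1=NH1
Op 2: best P0=- P1=NH1
Op 3: best P0=- P1=NH1
Op 4: best P0=NH0 P1=NH1
Op 5: best P0=NH1 P1=NH1
Op 6: best P0=NH1 P1=NH1
Op 7: best P0=NH1 P1=NH1
Op 8: best P0=NH1 P1=NH1
Op 9: best P0=NH1 P1=NH2
Op 10: best P0=NH1 P1=NH2

Answer: P0:NH1 P1:NH2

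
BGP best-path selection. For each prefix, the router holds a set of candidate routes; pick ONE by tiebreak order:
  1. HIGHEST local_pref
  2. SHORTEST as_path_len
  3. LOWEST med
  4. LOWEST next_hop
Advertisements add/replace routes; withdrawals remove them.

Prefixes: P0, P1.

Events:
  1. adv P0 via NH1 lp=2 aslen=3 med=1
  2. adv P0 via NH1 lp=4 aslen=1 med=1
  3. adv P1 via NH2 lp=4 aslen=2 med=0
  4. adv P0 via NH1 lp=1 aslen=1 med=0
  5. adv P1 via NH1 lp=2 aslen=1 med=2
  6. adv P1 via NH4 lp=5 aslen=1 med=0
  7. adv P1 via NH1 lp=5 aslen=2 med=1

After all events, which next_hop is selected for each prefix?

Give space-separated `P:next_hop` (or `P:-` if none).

Answer: P0:NH1 P1:NH4

Derivation:
Op 1: best P0=NH1 P1=-
Op 2: best P0=NH1 P1=-
Op 3: best P0=NH1 P1=NH2
Op 4: best P0=NH1 P1=NH2
Op 5: best P0=NH1 P1=NH2
Op 6: best P0=NH1 P1=NH4
Op 7: best P0=NH1 P1=NH4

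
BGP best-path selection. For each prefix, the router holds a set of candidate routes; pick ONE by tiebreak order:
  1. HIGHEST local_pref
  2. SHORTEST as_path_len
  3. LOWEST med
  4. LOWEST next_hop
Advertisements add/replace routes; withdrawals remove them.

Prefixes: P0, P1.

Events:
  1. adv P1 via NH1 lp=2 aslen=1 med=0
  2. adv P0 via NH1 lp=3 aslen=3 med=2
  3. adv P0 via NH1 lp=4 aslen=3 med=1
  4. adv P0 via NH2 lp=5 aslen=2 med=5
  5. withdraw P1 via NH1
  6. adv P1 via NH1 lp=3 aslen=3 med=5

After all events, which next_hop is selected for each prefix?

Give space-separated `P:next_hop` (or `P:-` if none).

Answer: P0:NH2 P1:NH1

Derivation:
Op 1: best P0=- P1=NH1
Op 2: best P0=NH1 P1=NH1
Op 3: best P0=NH1 P1=NH1
Op 4: best P0=NH2 P1=NH1
Op 5: best P0=NH2 P1=-
Op 6: best P0=NH2 P1=NH1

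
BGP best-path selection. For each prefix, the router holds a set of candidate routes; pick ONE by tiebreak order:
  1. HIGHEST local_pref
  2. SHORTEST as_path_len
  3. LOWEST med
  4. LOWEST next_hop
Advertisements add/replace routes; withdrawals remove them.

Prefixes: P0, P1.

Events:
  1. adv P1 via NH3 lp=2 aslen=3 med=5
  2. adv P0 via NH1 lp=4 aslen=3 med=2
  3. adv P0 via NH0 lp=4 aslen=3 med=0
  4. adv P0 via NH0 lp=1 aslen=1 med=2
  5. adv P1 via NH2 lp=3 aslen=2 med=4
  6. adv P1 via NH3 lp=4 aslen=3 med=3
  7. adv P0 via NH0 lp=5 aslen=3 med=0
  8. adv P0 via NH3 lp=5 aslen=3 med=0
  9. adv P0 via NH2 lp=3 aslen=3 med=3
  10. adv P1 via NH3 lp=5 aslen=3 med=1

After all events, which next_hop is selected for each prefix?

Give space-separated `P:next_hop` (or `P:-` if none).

Answer: P0:NH0 P1:NH3

Derivation:
Op 1: best P0=- P1=NH3
Op 2: best P0=NH1 P1=NH3
Op 3: best P0=NH0 P1=NH3
Op 4: best P0=NH1 P1=NH3
Op 5: best P0=NH1 P1=NH2
Op 6: best P0=NH1 P1=NH3
Op 7: best P0=NH0 P1=NH3
Op 8: best P0=NH0 P1=NH3
Op 9: best P0=NH0 P1=NH3
Op 10: best P0=NH0 P1=NH3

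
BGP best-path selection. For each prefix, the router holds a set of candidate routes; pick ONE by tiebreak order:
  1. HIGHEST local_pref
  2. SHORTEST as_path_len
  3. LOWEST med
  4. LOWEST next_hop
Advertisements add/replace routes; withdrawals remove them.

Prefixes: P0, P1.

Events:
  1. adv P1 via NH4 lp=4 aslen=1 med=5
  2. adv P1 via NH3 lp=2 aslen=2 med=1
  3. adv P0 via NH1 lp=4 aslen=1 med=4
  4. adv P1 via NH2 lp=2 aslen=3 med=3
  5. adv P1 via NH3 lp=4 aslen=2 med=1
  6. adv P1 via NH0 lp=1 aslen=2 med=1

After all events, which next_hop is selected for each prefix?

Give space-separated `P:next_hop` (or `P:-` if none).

Answer: P0:NH1 P1:NH4

Derivation:
Op 1: best P0=- P1=NH4
Op 2: best P0=- P1=NH4
Op 3: best P0=NH1 P1=NH4
Op 4: best P0=NH1 P1=NH4
Op 5: best P0=NH1 P1=NH4
Op 6: best P0=NH1 P1=NH4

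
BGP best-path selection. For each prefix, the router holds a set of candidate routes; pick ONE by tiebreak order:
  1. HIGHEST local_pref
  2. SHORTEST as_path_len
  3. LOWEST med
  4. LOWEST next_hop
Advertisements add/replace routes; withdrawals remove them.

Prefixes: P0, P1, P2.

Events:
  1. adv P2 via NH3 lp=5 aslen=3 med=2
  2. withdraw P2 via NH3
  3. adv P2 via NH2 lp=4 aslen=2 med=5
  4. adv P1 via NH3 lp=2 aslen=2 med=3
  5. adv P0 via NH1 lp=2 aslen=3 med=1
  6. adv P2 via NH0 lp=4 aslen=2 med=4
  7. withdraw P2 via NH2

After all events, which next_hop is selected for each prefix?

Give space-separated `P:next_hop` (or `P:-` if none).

Answer: P0:NH1 P1:NH3 P2:NH0

Derivation:
Op 1: best P0=- P1=- P2=NH3
Op 2: best P0=- P1=- P2=-
Op 3: best P0=- P1=- P2=NH2
Op 4: best P0=- P1=NH3 P2=NH2
Op 5: best P0=NH1 P1=NH3 P2=NH2
Op 6: best P0=NH1 P1=NH3 P2=NH0
Op 7: best P0=NH1 P1=NH3 P2=NH0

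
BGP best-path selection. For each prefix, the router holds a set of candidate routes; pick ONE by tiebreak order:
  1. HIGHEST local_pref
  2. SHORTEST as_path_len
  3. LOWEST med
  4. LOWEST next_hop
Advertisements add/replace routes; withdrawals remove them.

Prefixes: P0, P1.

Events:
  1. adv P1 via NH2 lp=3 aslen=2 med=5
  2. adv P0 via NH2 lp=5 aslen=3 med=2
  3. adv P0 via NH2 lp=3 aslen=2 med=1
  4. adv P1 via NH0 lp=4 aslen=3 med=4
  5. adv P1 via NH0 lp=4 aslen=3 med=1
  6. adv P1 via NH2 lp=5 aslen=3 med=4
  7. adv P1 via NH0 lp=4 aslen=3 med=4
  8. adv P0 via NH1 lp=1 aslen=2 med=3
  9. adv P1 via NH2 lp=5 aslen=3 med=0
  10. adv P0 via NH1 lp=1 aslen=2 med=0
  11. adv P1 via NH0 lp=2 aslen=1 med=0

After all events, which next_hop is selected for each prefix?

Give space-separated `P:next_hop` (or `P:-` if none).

Op 1: best P0=- P1=NH2
Op 2: best P0=NH2 P1=NH2
Op 3: best P0=NH2 P1=NH2
Op 4: best P0=NH2 P1=NH0
Op 5: best P0=NH2 P1=NH0
Op 6: best P0=NH2 P1=NH2
Op 7: best P0=NH2 P1=NH2
Op 8: best P0=NH2 P1=NH2
Op 9: best P0=NH2 P1=NH2
Op 10: best P0=NH2 P1=NH2
Op 11: best P0=NH2 P1=NH2

Answer: P0:NH2 P1:NH2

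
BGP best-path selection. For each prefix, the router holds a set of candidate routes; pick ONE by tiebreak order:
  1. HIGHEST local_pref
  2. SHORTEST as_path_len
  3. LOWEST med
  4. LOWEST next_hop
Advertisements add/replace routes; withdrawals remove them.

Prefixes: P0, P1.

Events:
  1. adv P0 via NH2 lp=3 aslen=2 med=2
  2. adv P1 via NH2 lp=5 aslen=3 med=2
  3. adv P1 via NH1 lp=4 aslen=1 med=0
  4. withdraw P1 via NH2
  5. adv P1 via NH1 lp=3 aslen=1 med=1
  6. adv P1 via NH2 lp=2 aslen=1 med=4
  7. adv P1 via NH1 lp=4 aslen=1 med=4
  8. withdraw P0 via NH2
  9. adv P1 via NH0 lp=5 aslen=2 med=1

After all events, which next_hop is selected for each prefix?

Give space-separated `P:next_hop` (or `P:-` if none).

Op 1: best P0=NH2 P1=-
Op 2: best P0=NH2 P1=NH2
Op 3: best P0=NH2 P1=NH2
Op 4: best P0=NH2 P1=NH1
Op 5: best P0=NH2 P1=NH1
Op 6: best P0=NH2 P1=NH1
Op 7: best P0=NH2 P1=NH1
Op 8: best P0=- P1=NH1
Op 9: best P0=- P1=NH0

Answer: P0:- P1:NH0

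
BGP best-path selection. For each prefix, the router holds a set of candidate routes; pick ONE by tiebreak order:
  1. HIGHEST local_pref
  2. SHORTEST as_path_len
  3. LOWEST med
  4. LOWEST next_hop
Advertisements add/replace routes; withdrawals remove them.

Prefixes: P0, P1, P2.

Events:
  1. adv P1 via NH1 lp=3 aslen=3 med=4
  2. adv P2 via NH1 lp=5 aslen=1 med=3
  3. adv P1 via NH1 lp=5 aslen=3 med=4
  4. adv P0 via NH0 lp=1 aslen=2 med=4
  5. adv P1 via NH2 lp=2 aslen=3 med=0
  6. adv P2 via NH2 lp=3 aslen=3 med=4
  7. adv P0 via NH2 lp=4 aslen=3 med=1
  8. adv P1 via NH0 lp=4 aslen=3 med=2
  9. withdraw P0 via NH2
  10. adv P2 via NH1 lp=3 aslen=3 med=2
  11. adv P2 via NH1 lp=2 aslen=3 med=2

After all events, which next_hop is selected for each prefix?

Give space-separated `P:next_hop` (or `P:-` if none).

Op 1: best P0=- P1=NH1 P2=-
Op 2: best P0=- P1=NH1 P2=NH1
Op 3: best P0=- P1=NH1 P2=NH1
Op 4: best P0=NH0 P1=NH1 P2=NH1
Op 5: best P0=NH0 P1=NH1 P2=NH1
Op 6: best P0=NH0 P1=NH1 P2=NH1
Op 7: best P0=NH2 P1=NH1 P2=NH1
Op 8: best P0=NH2 P1=NH1 P2=NH1
Op 9: best P0=NH0 P1=NH1 P2=NH1
Op 10: best P0=NH0 P1=NH1 P2=NH1
Op 11: best P0=NH0 P1=NH1 P2=NH2

Answer: P0:NH0 P1:NH1 P2:NH2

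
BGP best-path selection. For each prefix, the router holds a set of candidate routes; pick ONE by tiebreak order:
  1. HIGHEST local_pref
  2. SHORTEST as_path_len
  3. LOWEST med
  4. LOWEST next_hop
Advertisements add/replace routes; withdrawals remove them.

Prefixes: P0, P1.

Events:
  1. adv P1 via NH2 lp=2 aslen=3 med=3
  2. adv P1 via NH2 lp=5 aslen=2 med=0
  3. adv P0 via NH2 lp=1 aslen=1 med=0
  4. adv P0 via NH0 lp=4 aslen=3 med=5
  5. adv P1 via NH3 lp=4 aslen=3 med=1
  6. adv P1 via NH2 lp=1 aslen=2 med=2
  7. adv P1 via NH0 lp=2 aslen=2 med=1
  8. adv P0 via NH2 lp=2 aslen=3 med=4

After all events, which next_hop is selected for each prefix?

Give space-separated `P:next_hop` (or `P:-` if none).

Op 1: best P0=- P1=NH2
Op 2: best P0=- P1=NH2
Op 3: best P0=NH2 P1=NH2
Op 4: best P0=NH0 P1=NH2
Op 5: best P0=NH0 P1=NH2
Op 6: best P0=NH0 P1=NH3
Op 7: best P0=NH0 P1=NH3
Op 8: best P0=NH0 P1=NH3

Answer: P0:NH0 P1:NH3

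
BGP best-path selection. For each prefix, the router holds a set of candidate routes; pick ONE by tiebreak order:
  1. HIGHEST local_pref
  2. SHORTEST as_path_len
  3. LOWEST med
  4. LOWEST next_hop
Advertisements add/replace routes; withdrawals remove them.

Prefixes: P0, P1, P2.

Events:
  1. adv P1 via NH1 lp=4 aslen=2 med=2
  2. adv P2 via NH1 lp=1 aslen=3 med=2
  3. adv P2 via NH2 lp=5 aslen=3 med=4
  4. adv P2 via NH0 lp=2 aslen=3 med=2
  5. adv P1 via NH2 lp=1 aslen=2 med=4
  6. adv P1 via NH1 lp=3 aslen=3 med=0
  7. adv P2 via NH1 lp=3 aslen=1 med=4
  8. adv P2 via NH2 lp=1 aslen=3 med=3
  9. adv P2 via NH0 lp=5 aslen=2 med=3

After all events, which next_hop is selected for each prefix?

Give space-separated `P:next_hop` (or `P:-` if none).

Answer: P0:- P1:NH1 P2:NH0

Derivation:
Op 1: best P0=- P1=NH1 P2=-
Op 2: best P0=- P1=NH1 P2=NH1
Op 3: best P0=- P1=NH1 P2=NH2
Op 4: best P0=- P1=NH1 P2=NH2
Op 5: best P0=- P1=NH1 P2=NH2
Op 6: best P0=- P1=NH1 P2=NH2
Op 7: best P0=- P1=NH1 P2=NH2
Op 8: best P0=- P1=NH1 P2=NH1
Op 9: best P0=- P1=NH1 P2=NH0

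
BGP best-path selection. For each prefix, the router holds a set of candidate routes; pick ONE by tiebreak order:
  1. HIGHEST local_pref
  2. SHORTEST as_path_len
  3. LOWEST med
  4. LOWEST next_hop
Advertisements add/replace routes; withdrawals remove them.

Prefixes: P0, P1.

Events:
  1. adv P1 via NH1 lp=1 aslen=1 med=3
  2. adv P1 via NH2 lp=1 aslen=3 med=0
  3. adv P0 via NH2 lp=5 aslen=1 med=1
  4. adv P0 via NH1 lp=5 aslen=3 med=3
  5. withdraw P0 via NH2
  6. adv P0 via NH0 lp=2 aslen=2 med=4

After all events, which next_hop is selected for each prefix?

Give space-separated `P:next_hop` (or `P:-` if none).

Op 1: best P0=- P1=NH1
Op 2: best P0=- P1=NH1
Op 3: best P0=NH2 P1=NH1
Op 4: best P0=NH2 P1=NH1
Op 5: best P0=NH1 P1=NH1
Op 6: best P0=NH1 P1=NH1

Answer: P0:NH1 P1:NH1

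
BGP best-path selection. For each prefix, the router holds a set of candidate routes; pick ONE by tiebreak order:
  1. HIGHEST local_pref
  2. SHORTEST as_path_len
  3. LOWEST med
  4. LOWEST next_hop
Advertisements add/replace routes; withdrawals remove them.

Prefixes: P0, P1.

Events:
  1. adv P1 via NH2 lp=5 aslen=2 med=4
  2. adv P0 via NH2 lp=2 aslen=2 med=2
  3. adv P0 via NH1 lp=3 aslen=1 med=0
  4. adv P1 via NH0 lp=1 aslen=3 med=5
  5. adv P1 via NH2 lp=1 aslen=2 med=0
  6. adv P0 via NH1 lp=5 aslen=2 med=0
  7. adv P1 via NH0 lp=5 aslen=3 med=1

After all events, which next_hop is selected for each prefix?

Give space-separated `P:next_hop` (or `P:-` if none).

Answer: P0:NH1 P1:NH0

Derivation:
Op 1: best P0=- P1=NH2
Op 2: best P0=NH2 P1=NH2
Op 3: best P0=NH1 P1=NH2
Op 4: best P0=NH1 P1=NH2
Op 5: best P0=NH1 P1=NH2
Op 6: best P0=NH1 P1=NH2
Op 7: best P0=NH1 P1=NH0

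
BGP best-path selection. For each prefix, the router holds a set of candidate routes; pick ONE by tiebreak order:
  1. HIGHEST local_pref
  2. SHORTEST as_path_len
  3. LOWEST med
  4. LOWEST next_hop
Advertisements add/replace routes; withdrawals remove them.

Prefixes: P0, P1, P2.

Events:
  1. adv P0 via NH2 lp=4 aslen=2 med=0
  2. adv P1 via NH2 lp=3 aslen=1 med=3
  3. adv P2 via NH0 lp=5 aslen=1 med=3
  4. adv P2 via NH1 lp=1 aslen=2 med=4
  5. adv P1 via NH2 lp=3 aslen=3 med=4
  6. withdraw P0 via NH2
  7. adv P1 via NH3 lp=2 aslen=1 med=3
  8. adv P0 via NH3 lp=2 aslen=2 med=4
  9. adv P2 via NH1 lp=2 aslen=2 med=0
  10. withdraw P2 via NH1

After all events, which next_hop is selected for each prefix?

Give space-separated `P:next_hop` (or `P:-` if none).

Op 1: best P0=NH2 P1=- P2=-
Op 2: best P0=NH2 P1=NH2 P2=-
Op 3: best P0=NH2 P1=NH2 P2=NH0
Op 4: best P0=NH2 P1=NH2 P2=NH0
Op 5: best P0=NH2 P1=NH2 P2=NH0
Op 6: best P0=- P1=NH2 P2=NH0
Op 7: best P0=- P1=NH2 P2=NH0
Op 8: best P0=NH3 P1=NH2 P2=NH0
Op 9: best P0=NH3 P1=NH2 P2=NH0
Op 10: best P0=NH3 P1=NH2 P2=NH0

Answer: P0:NH3 P1:NH2 P2:NH0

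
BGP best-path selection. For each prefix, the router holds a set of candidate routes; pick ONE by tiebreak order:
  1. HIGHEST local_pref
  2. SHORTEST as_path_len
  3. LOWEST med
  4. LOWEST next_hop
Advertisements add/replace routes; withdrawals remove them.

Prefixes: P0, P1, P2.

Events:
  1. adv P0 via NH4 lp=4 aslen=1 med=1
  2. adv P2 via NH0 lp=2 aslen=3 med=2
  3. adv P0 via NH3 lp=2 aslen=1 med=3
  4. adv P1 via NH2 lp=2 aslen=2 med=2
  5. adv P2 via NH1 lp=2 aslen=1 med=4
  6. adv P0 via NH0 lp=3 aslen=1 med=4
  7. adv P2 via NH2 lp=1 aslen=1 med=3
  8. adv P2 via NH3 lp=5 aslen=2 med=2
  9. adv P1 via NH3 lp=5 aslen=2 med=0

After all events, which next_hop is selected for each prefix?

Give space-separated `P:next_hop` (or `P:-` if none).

Op 1: best P0=NH4 P1=- P2=-
Op 2: best P0=NH4 P1=- P2=NH0
Op 3: best P0=NH4 P1=- P2=NH0
Op 4: best P0=NH4 P1=NH2 P2=NH0
Op 5: best P0=NH4 P1=NH2 P2=NH1
Op 6: best P0=NH4 P1=NH2 P2=NH1
Op 7: best P0=NH4 P1=NH2 P2=NH1
Op 8: best P0=NH4 P1=NH2 P2=NH3
Op 9: best P0=NH4 P1=NH3 P2=NH3

Answer: P0:NH4 P1:NH3 P2:NH3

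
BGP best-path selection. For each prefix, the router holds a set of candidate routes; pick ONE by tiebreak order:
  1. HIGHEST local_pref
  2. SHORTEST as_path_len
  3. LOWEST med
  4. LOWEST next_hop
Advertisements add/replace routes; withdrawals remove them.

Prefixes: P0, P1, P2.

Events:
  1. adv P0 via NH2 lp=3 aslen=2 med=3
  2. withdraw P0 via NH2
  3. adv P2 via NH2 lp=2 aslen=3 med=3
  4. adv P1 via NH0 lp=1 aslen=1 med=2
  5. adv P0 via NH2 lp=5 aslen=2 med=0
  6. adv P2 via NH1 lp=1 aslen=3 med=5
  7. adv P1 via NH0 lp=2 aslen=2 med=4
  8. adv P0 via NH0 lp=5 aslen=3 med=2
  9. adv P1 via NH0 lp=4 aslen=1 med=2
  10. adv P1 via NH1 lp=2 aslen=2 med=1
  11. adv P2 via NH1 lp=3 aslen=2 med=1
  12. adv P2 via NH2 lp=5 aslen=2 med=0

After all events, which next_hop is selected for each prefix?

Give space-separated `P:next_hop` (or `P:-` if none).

Op 1: best P0=NH2 P1=- P2=-
Op 2: best P0=- P1=- P2=-
Op 3: best P0=- P1=- P2=NH2
Op 4: best P0=- P1=NH0 P2=NH2
Op 5: best P0=NH2 P1=NH0 P2=NH2
Op 6: best P0=NH2 P1=NH0 P2=NH2
Op 7: best P0=NH2 P1=NH0 P2=NH2
Op 8: best P0=NH2 P1=NH0 P2=NH2
Op 9: best P0=NH2 P1=NH0 P2=NH2
Op 10: best P0=NH2 P1=NH0 P2=NH2
Op 11: best P0=NH2 P1=NH0 P2=NH1
Op 12: best P0=NH2 P1=NH0 P2=NH2

Answer: P0:NH2 P1:NH0 P2:NH2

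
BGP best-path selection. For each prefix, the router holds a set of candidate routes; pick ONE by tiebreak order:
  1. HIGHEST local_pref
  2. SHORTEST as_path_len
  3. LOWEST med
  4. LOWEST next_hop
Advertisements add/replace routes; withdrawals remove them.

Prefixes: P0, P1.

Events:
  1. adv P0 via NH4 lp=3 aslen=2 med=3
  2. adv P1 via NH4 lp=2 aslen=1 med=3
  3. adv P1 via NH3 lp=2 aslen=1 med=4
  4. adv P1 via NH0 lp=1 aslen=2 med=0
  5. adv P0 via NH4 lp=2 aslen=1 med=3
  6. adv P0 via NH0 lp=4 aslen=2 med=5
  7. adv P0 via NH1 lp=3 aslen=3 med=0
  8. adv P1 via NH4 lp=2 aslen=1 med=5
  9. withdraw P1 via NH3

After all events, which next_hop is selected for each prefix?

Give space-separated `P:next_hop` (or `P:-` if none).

Answer: P0:NH0 P1:NH4

Derivation:
Op 1: best P0=NH4 P1=-
Op 2: best P0=NH4 P1=NH4
Op 3: best P0=NH4 P1=NH4
Op 4: best P0=NH4 P1=NH4
Op 5: best P0=NH4 P1=NH4
Op 6: best P0=NH0 P1=NH4
Op 7: best P0=NH0 P1=NH4
Op 8: best P0=NH0 P1=NH3
Op 9: best P0=NH0 P1=NH4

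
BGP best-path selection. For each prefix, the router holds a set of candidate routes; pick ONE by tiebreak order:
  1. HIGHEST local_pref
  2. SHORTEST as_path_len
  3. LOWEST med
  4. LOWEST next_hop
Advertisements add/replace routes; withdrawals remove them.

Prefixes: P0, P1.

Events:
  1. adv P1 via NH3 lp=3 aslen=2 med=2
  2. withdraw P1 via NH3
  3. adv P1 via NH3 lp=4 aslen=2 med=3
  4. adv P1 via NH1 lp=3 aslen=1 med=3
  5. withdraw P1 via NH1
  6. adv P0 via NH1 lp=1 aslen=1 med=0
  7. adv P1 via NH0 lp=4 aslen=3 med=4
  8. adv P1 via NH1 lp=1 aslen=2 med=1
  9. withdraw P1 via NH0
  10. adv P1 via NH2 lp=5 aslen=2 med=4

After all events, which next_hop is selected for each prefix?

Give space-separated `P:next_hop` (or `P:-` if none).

Op 1: best P0=- P1=NH3
Op 2: best P0=- P1=-
Op 3: best P0=- P1=NH3
Op 4: best P0=- P1=NH3
Op 5: best P0=- P1=NH3
Op 6: best P0=NH1 P1=NH3
Op 7: best P0=NH1 P1=NH3
Op 8: best P0=NH1 P1=NH3
Op 9: best P0=NH1 P1=NH3
Op 10: best P0=NH1 P1=NH2

Answer: P0:NH1 P1:NH2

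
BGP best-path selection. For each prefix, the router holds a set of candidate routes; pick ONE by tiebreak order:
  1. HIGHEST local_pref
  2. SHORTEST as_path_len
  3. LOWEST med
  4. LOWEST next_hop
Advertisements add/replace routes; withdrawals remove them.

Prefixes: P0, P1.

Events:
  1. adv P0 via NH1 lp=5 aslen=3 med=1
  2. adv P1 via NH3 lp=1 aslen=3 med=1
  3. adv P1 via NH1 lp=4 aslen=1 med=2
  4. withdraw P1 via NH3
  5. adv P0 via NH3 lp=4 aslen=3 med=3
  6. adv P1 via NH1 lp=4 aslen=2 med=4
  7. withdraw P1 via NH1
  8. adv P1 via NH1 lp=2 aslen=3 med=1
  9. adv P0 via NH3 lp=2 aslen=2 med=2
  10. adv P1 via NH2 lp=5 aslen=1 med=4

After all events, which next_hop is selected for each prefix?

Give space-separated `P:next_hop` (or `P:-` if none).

Op 1: best P0=NH1 P1=-
Op 2: best P0=NH1 P1=NH3
Op 3: best P0=NH1 P1=NH1
Op 4: best P0=NH1 P1=NH1
Op 5: best P0=NH1 P1=NH1
Op 6: best P0=NH1 P1=NH1
Op 7: best P0=NH1 P1=-
Op 8: best P0=NH1 P1=NH1
Op 9: best P0=NH1 P1=NH1
Op 10: best P0=NH1 P1=NH2

Answer: P0:NH1 P1:NH2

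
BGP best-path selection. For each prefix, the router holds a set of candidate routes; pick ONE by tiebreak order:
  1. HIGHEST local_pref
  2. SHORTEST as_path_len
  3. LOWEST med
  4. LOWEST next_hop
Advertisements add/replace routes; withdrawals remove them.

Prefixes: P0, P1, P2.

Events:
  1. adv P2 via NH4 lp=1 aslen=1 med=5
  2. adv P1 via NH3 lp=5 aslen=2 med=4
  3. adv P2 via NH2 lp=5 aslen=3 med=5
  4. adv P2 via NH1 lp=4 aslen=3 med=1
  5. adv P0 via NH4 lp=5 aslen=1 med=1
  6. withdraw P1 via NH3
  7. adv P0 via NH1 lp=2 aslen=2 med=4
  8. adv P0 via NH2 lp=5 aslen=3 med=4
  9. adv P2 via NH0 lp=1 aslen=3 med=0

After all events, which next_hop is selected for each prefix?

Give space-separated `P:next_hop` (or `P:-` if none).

Op 1: best P0=- P1=- P2=NH4
Op 2: best P0=- P1=NH3 P2=NH4
Op 3: best P0=- P1=NH3 P2=NH2
Op 4: best P0=- P1=NH3 P2=NH2
Op 5: best P0=NH4 P1=NH3 P2=NH2
Op 6: best P0=NH4 P1=- P2=NH2
Op 7: best P0=NH4 P1=- P2=NH2
Op 8: best P0=NH4 P1=- P2=NH2
Op 9: best P0=NH4 P1=- P2=NH2

Answer: P0:NH4 P1:- P2:NH2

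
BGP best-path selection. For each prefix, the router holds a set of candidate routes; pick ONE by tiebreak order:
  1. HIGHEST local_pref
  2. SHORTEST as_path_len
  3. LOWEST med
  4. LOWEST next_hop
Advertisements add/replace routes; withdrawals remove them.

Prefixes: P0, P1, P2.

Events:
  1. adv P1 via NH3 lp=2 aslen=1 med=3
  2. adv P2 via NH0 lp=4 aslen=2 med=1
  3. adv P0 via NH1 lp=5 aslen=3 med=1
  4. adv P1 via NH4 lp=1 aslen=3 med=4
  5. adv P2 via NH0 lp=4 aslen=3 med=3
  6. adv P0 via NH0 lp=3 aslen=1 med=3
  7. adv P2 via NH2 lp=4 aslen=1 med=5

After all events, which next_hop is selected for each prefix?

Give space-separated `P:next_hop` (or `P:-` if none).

Answer: P0:NH1 P1:NH3 P2:NH2

Derivation:
Op 1: best P0=- P1=NH3 P2=-
Op 2: best P0=- P1=NH3 P2=NH0
Op 3: best P0=NH1 P1=NH3 P2=NH0
Op 4: best P0=NH1 P1=NH3 P2=NH0
Op 5: best P0=NH1 P1=NH3 P2=NH0
Op 6: best P0=NH1 P1=NH3 P2=NH0
Op 7: best P0=NH1 P1=NH3 P2=NH2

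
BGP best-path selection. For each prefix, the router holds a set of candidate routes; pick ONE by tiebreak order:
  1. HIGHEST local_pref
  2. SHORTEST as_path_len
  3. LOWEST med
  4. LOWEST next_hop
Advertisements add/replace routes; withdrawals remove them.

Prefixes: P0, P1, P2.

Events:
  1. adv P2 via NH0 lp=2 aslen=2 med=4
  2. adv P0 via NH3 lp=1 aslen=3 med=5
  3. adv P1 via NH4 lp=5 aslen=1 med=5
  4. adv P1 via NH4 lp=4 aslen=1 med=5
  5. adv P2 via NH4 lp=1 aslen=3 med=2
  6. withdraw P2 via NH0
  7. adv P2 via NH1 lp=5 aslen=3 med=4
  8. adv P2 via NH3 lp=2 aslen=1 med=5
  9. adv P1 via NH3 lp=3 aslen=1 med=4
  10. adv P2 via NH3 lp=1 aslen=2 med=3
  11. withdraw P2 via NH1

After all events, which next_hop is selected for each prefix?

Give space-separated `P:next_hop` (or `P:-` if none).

Op 1: best P0=- P1=- P2=NH0
Op 2: best P0=NH3 P1=- P2=NH0
Op 3: best P0=NH3 P1=NH4 P2=NH0
Op 4: best P0=NH3 P1=NH4 P2=NH0
Op 5: best P0=NH3 P1=NH4 P2=NH0
Op 6: best P0=NH3 P1=NH4 P2=NH4
Op 7: best P0=NH3 P1=NH4 P2=NH1
Op 8: best P0=NH3 P1=NH4 P2=NH1
Op 9: best P0=NH3 P1=NH4 P2=NH1
Op 10: best P0=NH3 P1=NH4 P2=NH1
Op 11: best P0=NH3 P1=NH4 P2=NH3

Answer: P0:NH3 P1:NH4 P2:NH3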